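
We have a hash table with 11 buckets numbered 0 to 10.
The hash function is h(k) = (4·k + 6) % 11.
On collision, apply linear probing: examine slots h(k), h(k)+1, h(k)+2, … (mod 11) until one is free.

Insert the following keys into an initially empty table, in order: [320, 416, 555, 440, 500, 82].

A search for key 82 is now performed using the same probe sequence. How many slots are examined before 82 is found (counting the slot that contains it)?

Insert 320: h=10, slot 10 empty → index 10.
Insert 416: h=9, slot 9 empty → index 9.
Insert 555: h=4, slot 4 empty → index 4.
Insert 440: h=6, slot 6 empty → index 6.
Insert 500: h=4, slot 4 occupied → index 5.
Insert 82: h=4, slots 4,5,6 occupied → index 7.
Table: [—, —, —, —, 555, 500, 440, 82, —, 416, 320]
Lookup 82: h=4, probe 4,5,6,7 → found at 7.

4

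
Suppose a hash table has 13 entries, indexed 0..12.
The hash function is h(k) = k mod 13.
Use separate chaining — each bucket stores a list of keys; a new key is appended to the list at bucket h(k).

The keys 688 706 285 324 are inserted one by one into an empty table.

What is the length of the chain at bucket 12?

3

Insert 688: h=12, bucket 12 empty → new chain.
Insert 706: h=4, bucket 4 empty → new chain.
Insert 285: h=12, bucket 12 nonempty → append to chain.
Insert 324: h=12, bucket 12 nonempty → append to chain.
Final buckets:
0: .
1: .
2: .
3: .
4: 706
5: .
6: .
7: .
8: .
9: .
10: .
11: .
12: 688 -> 285 -> 324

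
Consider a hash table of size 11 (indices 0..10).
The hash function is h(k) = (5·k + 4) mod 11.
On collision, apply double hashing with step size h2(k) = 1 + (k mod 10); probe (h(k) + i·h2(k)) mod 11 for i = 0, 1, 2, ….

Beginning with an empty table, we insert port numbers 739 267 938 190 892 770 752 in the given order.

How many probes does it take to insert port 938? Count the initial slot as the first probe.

2

739 hashes to 3; slot 3 is free -> place at 3.
267 hashes to 8; slot 8 is free -> place at 8.
938 hashes to 8, h2=9; 8 taken -> place at 6.
190 hashes to 8, h2=1; 8 taken -> place at 9.
892 hashes to 9, h2=3; 9 taken -> place at 1.
770 hashes to 4; slot 4 is free -> place at 4.
752 hashes to 2; slot 2 is free -> place at 2.
Table: [-, 892, 752, 739, 770, -, 938, -, 267, 190, -]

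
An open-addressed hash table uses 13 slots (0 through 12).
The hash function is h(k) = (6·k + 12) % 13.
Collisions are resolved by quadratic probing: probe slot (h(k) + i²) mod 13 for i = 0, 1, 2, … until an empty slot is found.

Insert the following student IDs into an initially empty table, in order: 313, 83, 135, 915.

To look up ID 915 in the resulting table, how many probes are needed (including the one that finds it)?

Insert 313: h=5, slot 5 empty => index 5.
Insert 83: h=3, slot 3 empty => index 3.
Insert 135: h=3, slot 3 occupied => index 4.
Insert 915: h=3, slots 3,4 occupied => index 7.
Table: [∅, ∅, ∅, 83, 135, 313, ∅, 915, ∅, ∅, ∅, ∅, ∅]
Lookup 915: h=3, probe 3,4,7 → found at 7.

3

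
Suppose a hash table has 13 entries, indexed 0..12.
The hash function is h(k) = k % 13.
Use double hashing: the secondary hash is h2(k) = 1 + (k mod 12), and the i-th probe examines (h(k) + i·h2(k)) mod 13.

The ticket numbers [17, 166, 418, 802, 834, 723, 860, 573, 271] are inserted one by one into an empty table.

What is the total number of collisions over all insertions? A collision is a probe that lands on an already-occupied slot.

17: h=4 => slot 4
166: h=10 => slot 10
418: h=2 => slot 2
802: h=9 => slot 9
834: h=2, h2=7, probe 2,9,3 => slot 3
723: h=8 => slot 8
860: h=2, h2=9, probe 2,11 => slot 11
573: h=1 => slot 1
271: h=11, h2=8, probe 11,6 => slot 6
Table: [., 573, 418, 834, 17, ., 271, ., 723, 802, 166, 860, .]

4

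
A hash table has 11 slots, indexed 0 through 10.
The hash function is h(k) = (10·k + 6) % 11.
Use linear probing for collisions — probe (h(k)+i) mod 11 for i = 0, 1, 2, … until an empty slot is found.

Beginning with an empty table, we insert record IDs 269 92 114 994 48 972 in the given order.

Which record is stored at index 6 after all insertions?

972

269 hashes to 1; slot 1 is free -> place at 1.
92 hashes to 2; slot 2 is free -> place at 2.
114 hashes to 2; 2 taken -> place at 3.
994 hashes to 2; 2,3 taken -> place at 4.
48 hashes to 2; 2,3,4 taken -> place at 5.
972 hashes to 2; 2,3,4,5 taken -> place at 6.
Table: [∅, 269, 92, 114, 994, 48, 972, ∅, ∅, ∅, ∅]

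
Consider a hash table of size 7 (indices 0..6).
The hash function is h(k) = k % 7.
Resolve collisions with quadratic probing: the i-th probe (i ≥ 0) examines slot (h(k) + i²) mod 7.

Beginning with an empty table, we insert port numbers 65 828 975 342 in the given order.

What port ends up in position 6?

65 hashes to 2; slot 2 is free -> place at 2.
828 hashes to 2; 2 taken -> place at 3.
975 hashes to 2; 2,3 taken -> place at 6.
342 hashes to 6; 6 taken -> place at 0.
Table: [342, ., 65, 828, ., ., 975]

975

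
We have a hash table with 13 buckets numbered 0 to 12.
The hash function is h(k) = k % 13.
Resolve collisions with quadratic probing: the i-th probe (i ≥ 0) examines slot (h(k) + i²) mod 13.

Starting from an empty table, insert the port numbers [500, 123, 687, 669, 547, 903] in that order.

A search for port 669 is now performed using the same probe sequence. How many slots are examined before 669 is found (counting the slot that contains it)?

500: h=6 => slot 6
123: h=6, probe 6,7 => slot 7
687: h=11 => slot 11
669: h=6, probe 6,7,10 => slot 10
547: h=1 => slot 1
903: h=6, probe 6,7,10,2 => slot 2
Table: [—, 547, 903, —, —, —, 500, 123, —, —, 669, 687, —]
Lookup 669: h=6, probe 6,7,10 → found at 10.

3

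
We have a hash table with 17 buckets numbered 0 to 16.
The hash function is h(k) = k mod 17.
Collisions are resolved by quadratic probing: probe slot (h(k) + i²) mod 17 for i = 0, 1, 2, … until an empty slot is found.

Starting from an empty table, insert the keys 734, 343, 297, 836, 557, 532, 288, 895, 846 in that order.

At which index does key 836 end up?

7

734: h=3 -> slot 3
343: h=3, probe 3,4 -> slot 4
297: h=8 -> slot 8
836: h=3, probe 3,4,7 -> slot 7
557: h=13 -> slot 13
532: h=5 -> slot 5
288: h=16 -> slot 16
895: h=11 -> slot 11
846: h=13, probe 13,14 -> slot 14
Table: [_, _, _, 734, 343, 532, _, 836, 297, _, _, 895, _, 557, 846, _, 288]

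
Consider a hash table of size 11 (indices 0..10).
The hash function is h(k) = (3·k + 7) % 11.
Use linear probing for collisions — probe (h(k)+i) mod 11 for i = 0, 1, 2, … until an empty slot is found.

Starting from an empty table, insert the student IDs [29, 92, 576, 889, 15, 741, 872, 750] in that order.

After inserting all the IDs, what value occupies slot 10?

Insert 29: h=6, slot 6 empty => index 6.
Insert 92: h=8, slot 8 empty => index 8.
Insert 576: h=8, slot 8 occupied => index 9.
Insert 889: h=1, slot 1 empty => index 1.
Insert 15: h=8, slots 8,9 occupied => index 10.
Insert 741: h=8, slots 8,9,10 occupied => index 0.
Insert 872: h=5, slot 5 empty => index 5.
Insert 750: h=2, slot 2 empty => index 2.
Table: [741, 889, 750, -, -, 872, 29, -, 92, 576, 15]

15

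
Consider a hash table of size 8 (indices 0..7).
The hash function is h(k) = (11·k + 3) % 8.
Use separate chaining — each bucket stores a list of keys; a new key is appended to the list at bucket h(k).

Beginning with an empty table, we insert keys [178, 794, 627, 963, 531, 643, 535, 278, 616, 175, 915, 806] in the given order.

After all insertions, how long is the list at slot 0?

2

178 → bucket 1
794 → bucket 1 (collision)
627 → bucket 4
963 → bucket 4 (collision)
531 → bucket 4 (collision)
643 → bucket 4 (collision)
535 → bucket 0
278 → bucket 5
616 → bucket 3
175 → bucket 0 (collision)
915 → bucket 4 (collision)
806 → bucket 5 (collision)
Final buckets:
0: 535 -> 175
1: 178 -> 794
2: ∅
3: 616
4: 627 -> 963 -> 531 -> 643 -> 915
5: 278 -> 806
6: ∅
7: ∅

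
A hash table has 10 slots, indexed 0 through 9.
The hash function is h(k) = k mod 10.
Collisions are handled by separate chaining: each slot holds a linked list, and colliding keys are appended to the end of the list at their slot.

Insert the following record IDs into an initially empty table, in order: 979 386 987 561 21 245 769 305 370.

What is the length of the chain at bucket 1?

Insert 979: h=9, bucket 9 empty -> new chain.
Insert 386: h=6, bucket 6 empty -> new chain.
Insert 987: h=7, bucket 7 empty -> new chain.
Insert 561: h=1, bucket 1 empty -> new chain.
Insert 21: h=1, bucket 1 nonempty -> append to chain.
Insert 245: h=5, bucket 5 empty -> new chain.
Insert 769: h=9, bucket 9 nonempty -> append to chain.
Insert 305: h=5, bucket 5 nonempty -> append to chain.
Insert 370: h=0, bucket 0 empty -> new chain.
Final buckets:
0: 370
1: 561 -> 21
2: ∅
3: ∅
4: ∅
5: 245 -> 305
6: 386
7: 987
8: ∅
9: 979 -> 769

2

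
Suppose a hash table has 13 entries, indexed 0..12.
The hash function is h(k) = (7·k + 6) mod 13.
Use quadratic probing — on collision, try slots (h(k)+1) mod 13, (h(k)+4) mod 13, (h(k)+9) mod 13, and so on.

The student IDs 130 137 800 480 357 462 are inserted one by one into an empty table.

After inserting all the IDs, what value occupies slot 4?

Insert 130: h=6, slot 6 empty → index 6.
Insert 137: h=3, slot 3 empty → index 3.
Insert 800: h=3, slot 3 occupied → index 4.
Insert 480: h=12, slot 12 empty → index 12.
Insert 357: h=9, slot 9 empty → index 9.
Insert 462: h=3, slots 3,4 occupied → index 7.
Table: [-, -, -, 137, 800, -, 130, 462, -, 357, -, -, 480]

800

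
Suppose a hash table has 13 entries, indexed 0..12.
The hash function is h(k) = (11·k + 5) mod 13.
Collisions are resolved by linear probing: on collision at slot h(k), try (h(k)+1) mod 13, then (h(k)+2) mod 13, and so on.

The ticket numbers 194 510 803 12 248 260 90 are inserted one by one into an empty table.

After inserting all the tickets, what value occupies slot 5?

194 hashes to 7; slot 7 is free => place at 7.
510 hashes to 12; slot 12 is free => place at 12.
803 hashes to 11; slot 11 is free => place at 11.
12 hashes to 7; 7 taken => place at 8.
248 hashes to 3; slot 3 is free => place at 3.
260 hashes to 5; slot 5 is free => place at 5.
90 hashes to 7; 7,8 taken => place at 9.
Table: [., ., ., 248, ., 260, ., 194, 12, 90, ., 803, 510]

260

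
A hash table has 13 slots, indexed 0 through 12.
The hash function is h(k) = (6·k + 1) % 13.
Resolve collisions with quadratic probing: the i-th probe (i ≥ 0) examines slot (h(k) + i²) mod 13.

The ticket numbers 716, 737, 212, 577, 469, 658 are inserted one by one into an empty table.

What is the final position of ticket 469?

716 hashes to 7; slot 7 is free => place at 7.
737 hashes to 3; slot 3 is free => place at 3.
212 hashes to 12; slot 12 is free => place at 12.
577 hashes to 5; slot 5 is free => place at 5.
469 hashes to 7; 7 taken => place at 8.
658 hashes to 10; slot 10 is free => place at 10.
Table: [-, -, -, 737, -, 577, -, 716, 469, -, 658, -, 212]

8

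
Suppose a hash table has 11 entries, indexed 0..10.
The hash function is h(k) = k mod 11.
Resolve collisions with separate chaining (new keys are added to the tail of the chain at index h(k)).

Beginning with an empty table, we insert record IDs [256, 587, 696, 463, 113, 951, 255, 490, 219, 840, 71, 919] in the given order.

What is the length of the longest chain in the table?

Insert 256: h=3, bucket 3 empty -> new chain.
Insert 587: h=4, bucket 4 empty -> new chain.
Insert 696: h=3, bucket 3 nonempty -> append to chain.
Insert 463: h=1, bucket 1 empty -> new chain.
Insert 113: h=3, bucket 3 nonempty -> append to chain.
Insert 951: h=5, bucket 5 empty -> new chain.
Insert 255: h=2, bucket 2 empty -> new chain.
Insert 490: h=6, bucket 6 empty -> new chain.
Insert 219: h=10, bucket 10 empty -> new chain.
Insert 840: h=4, bucket 4 nonempty -> append to chain.
Insert 71: h=5, bucket 5 nonempty -> append to chain.
Insert 919: h=6, bucket 6 nonempty -> append to chain.
Final buckets:
0: .
1: 463
2: 255
3: 256 -> 696 -> 113
4: 587 -> 840
5: 951 -> 71
6: 490 -> 919
7: .
8: .
9: .
10: 219

3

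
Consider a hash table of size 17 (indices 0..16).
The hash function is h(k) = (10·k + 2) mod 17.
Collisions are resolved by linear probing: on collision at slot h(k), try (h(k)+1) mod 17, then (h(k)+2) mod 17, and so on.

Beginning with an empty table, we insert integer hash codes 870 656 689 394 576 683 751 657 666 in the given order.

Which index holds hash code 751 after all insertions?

870: h=15 -> slot 15
656: h=0 -> slot 0
689: h=7 -> slot 7
394: h=15, probe 15,16 -> slot 16
576: h=16, probe 16,0,1 -> slot 1
683: h=15, probe 15,16,0,1,2 -> slot 2
751: h=15, probe 15,16,0,1,2,3 -> slot 3
657: h=10 -> slot 10
666: h=15, probe 15,16,0,1,2,3,4 -> slot 4
Table: [656, 576, 683, 751, 666, _, _, 689, _, _, 657, _, _, _, _, 870, 394]

3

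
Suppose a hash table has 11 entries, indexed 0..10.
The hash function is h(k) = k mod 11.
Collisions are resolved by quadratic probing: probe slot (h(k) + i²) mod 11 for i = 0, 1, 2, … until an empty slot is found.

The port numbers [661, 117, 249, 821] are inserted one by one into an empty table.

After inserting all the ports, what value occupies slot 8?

661: h=1 → slot 1
117: h=7 → slot 7
249: h=7, probe 7,8 → slot 8
821: h=7, probe 7,8,0 → slot 0
Table: [821, 661, ∅, ∅, ∅, ∅, ∅, 117, 249, ∅, ∅]

249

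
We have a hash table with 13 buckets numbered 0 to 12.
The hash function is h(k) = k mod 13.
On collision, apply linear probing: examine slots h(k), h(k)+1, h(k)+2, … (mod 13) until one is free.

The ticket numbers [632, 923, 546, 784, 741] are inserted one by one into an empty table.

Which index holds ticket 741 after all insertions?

Insert 632: h=8, slot 8 empty => index 8.
Insert 923: h=0, slot 0 empty => index 0.
Insert 546: h=0, slot 0 occupied => index 1.
Insert 784: h=4, slot 4 empty => index 4.
Insert 741: h=0, slots 0,1 occupied => index 2.
Table: [923, 546, 741, —, 784, —, —, —, 632, —, —, —, —]

2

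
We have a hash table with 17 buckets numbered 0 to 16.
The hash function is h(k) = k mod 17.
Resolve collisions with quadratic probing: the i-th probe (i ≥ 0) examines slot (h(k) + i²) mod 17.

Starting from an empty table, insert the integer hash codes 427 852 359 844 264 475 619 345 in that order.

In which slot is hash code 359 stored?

6

427 hashes to 2; slot 2 is free → place at 2.
852 hashes to 2; 2 taken → place at 3.
359 hashes to 2; 2,3 taken → place at 6.
844 hashes to 11; slot 11 is free → place at 11.
264 hashes to 9; slot 9 is free → place at 9.
475 hashes to 16; slot 16 is free → place at 16.
619 hashes to 7; slot 7 is free → place at 7.
345 hashes to 5; slot 5 is free → place at 5.
Table: [., ., 427, 852, ., 345, 359, 619, ., 264, ., 844, ., ., ., ., 475]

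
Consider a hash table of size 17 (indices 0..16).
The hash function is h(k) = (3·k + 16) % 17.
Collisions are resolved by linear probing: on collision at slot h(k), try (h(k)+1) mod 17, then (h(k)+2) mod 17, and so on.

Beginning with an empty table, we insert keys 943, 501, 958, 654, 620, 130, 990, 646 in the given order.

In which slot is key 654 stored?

Insert 943: h=6, slot 6 empty -> index 6.
Insert 501: h=6, slot 6 occupied -> index 7.
Insert 958: h=0, slot 0 empty -> index 0.
Insert 654: h=6, slots 6,7 occupied -> index 8.
Insert 620: h=6, slots 6,7,8 occupied -> index 9.
Insert 130: h=15, slot 15 empty -> index 15.
Insert 990: h=11, slot 11 empty -> index 11.
Insert 646: h=16, slot 16 empty -> index 16.
Table: [958, —, —, —, —, —, 943, 501, 654, 620, —, 990, —, —, —, 130, 646]

8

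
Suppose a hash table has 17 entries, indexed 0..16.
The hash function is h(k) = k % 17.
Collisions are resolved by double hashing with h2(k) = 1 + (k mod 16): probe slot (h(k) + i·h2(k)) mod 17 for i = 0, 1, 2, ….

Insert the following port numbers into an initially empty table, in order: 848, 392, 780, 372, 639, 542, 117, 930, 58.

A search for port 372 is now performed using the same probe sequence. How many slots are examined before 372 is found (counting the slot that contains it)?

2

848 hashes to 15; slot 15 is free → place at 15.
392 hashes to 1; slot 1 is free → place at 1.
780 hashes to 15, h2=13; 15 taken → place at 11.
372 hashes to 15, h2=5; 15 taken → place at 3.
639 hashes to 10; slot 10 is free → place at 10.
542 hashes to 15, h2=15; 15 taken → place at 13.
117 hashes to 15, h2=6; 15 taken → place at 4.
930 hashes to 12; slot 12 is free → place at 12.
58 hashes to 7; slot 7 is free → place at 7.
Table: [., 392, ., 372, 117, ., ., 58, ., ., 639, 780, 930, 542, ., 848, .]
Lookup 372: h=15, h2=5, probe 15,3 → found at 3.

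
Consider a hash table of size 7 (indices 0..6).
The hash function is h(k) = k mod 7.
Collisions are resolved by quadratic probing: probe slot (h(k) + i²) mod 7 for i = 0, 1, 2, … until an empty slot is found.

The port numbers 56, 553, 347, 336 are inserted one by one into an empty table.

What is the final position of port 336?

56: h=0 → slot 0
553: h=0, probe 0,1 → slot 1
347: h=4 → slot 4
336: h=0, probe 0,1,4,2 → slot 2
Table: [56, 553, 336, ., 347, ., .]

2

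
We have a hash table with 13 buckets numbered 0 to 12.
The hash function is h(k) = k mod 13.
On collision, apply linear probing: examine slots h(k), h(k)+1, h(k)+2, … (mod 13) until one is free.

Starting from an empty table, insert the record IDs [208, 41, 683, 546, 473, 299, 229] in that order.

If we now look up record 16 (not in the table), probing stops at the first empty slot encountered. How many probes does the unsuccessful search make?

208: h=0 -> slot 0
41: h=2 -> slot 2
683: h=7 -> slot 7
546: h=0, probe 0,1 -> slot 1
473: h=5 -> slot 5
299: h=0, probe 0,1,2,3 -> slot 3
229: h=8 -> slot 8
Table: [208, 546, 41, 299, —, 473, —, 683, 229, —, —, —, —]
Lookup 16: h=3, probe 3,4 → slot 4 empty, not found.

2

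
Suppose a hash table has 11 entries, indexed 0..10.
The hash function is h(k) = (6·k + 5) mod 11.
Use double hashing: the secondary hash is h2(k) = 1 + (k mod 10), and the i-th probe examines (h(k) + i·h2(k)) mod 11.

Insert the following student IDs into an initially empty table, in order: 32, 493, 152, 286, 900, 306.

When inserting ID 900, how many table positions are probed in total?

32: h=10 => slot 10
493: h=4 => slot 4
152: h=4, h2=3, probe 4,7 => slot 7
286: h=5 => slot 5
900: h=4, h2=1, probe 4,5,6 => slot 6
306: h=4, h2=7, probe 4,0 => slot 0
Table: [306, _, _, _, 493, 286, 900, 152, _, _, 32]

3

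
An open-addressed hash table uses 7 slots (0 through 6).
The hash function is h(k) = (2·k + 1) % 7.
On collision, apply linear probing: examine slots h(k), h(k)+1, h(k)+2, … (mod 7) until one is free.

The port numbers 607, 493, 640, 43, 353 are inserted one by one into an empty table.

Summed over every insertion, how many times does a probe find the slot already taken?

3

607 hashes to 4; slot 4 is free => place at 4.
493 hashes to 0; slot 0 is free => place at 0.
640 hashes to 0; 0 taken => place at 1.
43 hashes to 3; slot 3 is free => place at 3.
353 hashes to 0; 0,1 taken => place at 2.
Table: [493, 640, 353, 43, 607, -, -]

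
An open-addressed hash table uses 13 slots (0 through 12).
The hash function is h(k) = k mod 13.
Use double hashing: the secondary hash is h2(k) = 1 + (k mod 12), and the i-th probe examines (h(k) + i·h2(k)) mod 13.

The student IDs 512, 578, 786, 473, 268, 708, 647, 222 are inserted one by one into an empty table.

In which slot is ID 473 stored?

512 hashes to 5; slot 5 is free → place at 5.
578 hashes to 6; slot 6 is free → place at 6.
786 hashes to 6, h2=7; 6 taken → place at 0.
473 hashes to 5, h2=6; 5 taken → place at 11.
268 hashes to 8; slot 8 is free → place at 8.
708 hashes to 6, h2=1; 6 taken → place at 7.
647 hashes to 10; slot 10 is free → place at 10.
222 hashes to 1; slot 1 is free → place at 1.
Table: [786, 222, -, -, -, 512, 578, 708, 268, -, 647, 473, -]

11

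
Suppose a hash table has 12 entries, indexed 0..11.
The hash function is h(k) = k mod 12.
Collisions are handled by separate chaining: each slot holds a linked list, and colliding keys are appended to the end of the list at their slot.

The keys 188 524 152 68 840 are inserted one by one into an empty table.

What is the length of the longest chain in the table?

Insert 188: h=8, bucket 8 empty → new chain.
Insert 524: h=8, bucket 8 nonempty → append to chain.
Insert 152: h=8, bucket 8 nonempty → append to chain.
Insert 68: h=8, bucket 8 nonempty → append to chain.
Insert 840: h=0, bucket 0 empty → new chain.
Final buckets:
0: 840
1: -
2: -
3: -
4: -
5: -
6: -
7: -
8: 188 -> 524 -> 152 -> 68
9: -
10: -
11: -

4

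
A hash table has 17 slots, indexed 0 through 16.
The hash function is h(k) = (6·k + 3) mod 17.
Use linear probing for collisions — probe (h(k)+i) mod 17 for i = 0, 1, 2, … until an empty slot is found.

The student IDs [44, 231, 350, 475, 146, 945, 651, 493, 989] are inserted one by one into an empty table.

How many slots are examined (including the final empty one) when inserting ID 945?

6

Insert 44: h=12, slot 12 empty => index 12.
Insert 231: h=12, slot 12 occupied => index 13.
Insert 350: h=12, slots 12,13 occupied => index 14.
Insert 475: h=14, slot 14 occupied => index 15.
Insert 146: h=12, slots 12,13,14,15 occupied => index 16.
Insert 945: h=12, slots 12,13,14,15,16 occupied => index 0.
Insert 651: h=16, slots 16,0 occupied => index 1.
Insert 493: h=3, slot 3 empty => index 3.
Insert 989: h=4, slot 4 empty => index 4.
Table: [945, 651, —, 493, 989, —, —, —, —, —, —, —, 44, 231, 350, 475, 146]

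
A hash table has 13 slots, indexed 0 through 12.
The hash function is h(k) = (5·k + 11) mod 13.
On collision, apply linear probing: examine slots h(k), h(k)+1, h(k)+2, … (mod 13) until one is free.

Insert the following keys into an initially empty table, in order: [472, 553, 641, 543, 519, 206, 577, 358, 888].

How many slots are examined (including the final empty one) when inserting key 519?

472: h=5 -> slot 5
553: h=7 -> slot 7
641: h=5, probe 5,6 -> slot 6
543: h=9 -> slot 9
519: h=6, probe 6,7,8 -> slot 8
206: h=1 -> slot 1
577: h=10 -> slot 10
358: h=7, probe 7,8,9,10,11 -> slot 11
888: h=5, probe 5,6,7,8,9,10,11,12 -> slot 12
Table: [-, 206, -, -, -, 472, 641, 553, 519, 543, 577, 358, 888]

3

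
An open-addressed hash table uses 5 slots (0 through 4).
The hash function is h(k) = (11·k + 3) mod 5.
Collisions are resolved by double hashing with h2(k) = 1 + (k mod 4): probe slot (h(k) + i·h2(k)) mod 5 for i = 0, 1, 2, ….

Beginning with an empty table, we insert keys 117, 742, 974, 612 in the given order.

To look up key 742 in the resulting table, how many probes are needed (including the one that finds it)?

2

117: h=0 => slot 0
742: h=0, h2=3, probe 0,3 => slot 3
974: h=2 => slot 2
612: h=0, h2=1, probe 0,1 => slot 1
Table: [117, 612, 974, 742, -]
Lookup 742: h=0, h2=3, probe 0,3 → found at 3.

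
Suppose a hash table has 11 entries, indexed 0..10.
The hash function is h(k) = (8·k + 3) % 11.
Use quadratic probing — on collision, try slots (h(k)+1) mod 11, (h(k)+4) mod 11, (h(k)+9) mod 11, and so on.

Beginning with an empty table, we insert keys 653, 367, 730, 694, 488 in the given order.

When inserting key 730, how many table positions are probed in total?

653 hashes to 2; slot 2 is free -> place at 2.
367 hashes to 2; 2 taken -> place at 3.
730 hashes to 2; 2,3 taken -> place at 6.
694 hashes to 0; slot 0 is free -> place at 0.
488 hashes to 2; 2,3,6,0 taken -> place at 7.
Table: [694, _, 653, 367, _, _, 730, 488, _, _, _]

3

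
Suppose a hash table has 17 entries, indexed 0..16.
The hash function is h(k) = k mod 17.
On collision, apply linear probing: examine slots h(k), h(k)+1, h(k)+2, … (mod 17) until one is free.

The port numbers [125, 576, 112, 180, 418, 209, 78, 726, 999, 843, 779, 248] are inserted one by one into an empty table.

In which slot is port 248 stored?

2

125: h=6 => slot 6
576: h=15 => slot 15
112: h=10 => slot 10
180: h=10, probe 10,11 => slot 11
418: h=10, probe 10,11,12 => slot 12
209: h=5 => slot 5
78: h=10, probe 10,11,12,13 => slot 13
726: h=12, probe 12,13,14 => slot 14
999: h=13, probe 13,14,15,16 => slot 16
843: h=10, probe 10,11,12,13,14,15,16,0 => slot 0
779: h=14, probe 14,15,16,0,1 => slot 1
248: h=10, probe 10,11,12,13,14,15,16,0,1,2 => slot 2
Table: [843, 779, 248, _, _, 209, 125, _, _, _, 112, 180, 418, 78, 726, 576, 999]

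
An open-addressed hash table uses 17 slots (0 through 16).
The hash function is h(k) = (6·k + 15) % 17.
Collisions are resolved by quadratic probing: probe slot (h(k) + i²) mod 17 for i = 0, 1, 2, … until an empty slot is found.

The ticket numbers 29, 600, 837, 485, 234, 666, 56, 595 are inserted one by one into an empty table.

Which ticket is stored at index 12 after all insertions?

29: h=2 => slot 2
600: h=11 => slot 11
837: h=5 => slot 5
485: h=1 => slot 1
234: h=8 => slot 8
666: h=16 => slot 16
56: h=11, probe 11,12 => slot 12
595: h=15 => slot 15
Table: [—, 485, 29, —, —, 837, —, —, 234, —, —, 600, 56, —, —, 595, 666]

56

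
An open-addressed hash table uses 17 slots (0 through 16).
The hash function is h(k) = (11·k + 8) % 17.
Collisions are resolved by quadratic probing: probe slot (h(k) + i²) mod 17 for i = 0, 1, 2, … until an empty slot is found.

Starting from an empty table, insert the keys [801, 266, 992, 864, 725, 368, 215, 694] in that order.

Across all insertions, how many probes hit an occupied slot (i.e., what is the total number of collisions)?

9

801: h=13 => slot 13
266: h=10 => slot 10
992: h=6 => slot 6
864: h=9 => slot 9
725: h=10, probe 10,11 => slot 11
368: h=10, probe 10,11,14 => slot 14
215: h=10, probe 10,11,14,2 => slot 2
694: h=9, probe 9,10,13,1 => slot 1
Table: [., 694, 215, ., ., ., 992, ., ., 864, 266, 725, ., 801, 368, ., .]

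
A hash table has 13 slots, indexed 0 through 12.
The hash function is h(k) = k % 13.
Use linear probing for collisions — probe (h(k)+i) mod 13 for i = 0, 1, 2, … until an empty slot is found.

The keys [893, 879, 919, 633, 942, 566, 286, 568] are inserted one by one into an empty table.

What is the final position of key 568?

12

893 hashes to 9; slot 9 is free -> place at 9.
879 hashes to 8; slot 8 is free -> place at 8.
919 hashes to 9; 9 taken -> place at 10.
633 hashes to 9; 9,10 taken -> place at 11.
942 hashes to 6; slot 6 is free -> place at 6.
566 hashes to 7; slot 7 is free -> place at 7.
286 hashes to 0; slot 0 is free -> place at 0.
568 hashes to 9; 9,10,11 taken -> place at 12.
Table: [286, ., ., ., ., ., 942, 566, 879, 893, 919, 633, 568]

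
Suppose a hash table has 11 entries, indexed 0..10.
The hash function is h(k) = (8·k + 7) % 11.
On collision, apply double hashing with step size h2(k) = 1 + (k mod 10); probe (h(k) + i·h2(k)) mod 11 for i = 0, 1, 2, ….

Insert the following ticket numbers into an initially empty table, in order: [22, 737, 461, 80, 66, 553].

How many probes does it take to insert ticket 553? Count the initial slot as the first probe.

Insert 22: h=7, slot 7 empty -> index 7.
Insert 737: h=7, h2=8, slot 7 occupied -> index 4.
Insert 461: h=10, slot 10 empty -> index 10.
Insert 80: h=9, slot 9 empty -> index 9.
Insert 66: h=7, h2=7, slot 7 occupied -> index 3.
Insert 553: h=9, h2=4, slot 9 occupied -> index 2.
Table: [∅, ∅, 553, 66, 737, ∅, ∅, 22, ∅, 80, 461]

2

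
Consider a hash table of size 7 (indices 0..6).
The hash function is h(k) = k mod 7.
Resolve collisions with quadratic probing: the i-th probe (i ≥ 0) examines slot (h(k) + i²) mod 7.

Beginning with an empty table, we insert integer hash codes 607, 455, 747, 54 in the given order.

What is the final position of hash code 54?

2

Insert 607: h=5, slot 5 empty -> index 5.
Insert 455: h=0, slot 0 empty -> index 0.
Insert 747: h=5, slot 5 occupied -> index 6.
Insert 54: h=5, slots 5,6 occupied -> index 2.
Table: [455, —, 54, —, —, 607, 747]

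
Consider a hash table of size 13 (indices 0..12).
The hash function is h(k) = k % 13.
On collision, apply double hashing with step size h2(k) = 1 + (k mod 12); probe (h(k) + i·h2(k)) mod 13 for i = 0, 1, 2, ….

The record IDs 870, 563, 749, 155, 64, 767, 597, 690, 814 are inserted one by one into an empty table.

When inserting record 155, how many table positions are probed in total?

870: h=12 => slot 12
563: h=4 => slot 4
749: h=8 => slot 8
155: h=12, h2=12, probe 12,11 => slot 11
64: h=12, h2=5, probe 12,4,9 => slot 9
767: h=0 => slot 0
597: h=12, h2=10, probe 12,9,6 => slot 6
690: h=1 => slot 1
814: h=8, h2=11, probe 8,6,4,2 => slot 2
Table: [767, 690, 814, ., 563, ., 597, ., 749, 64, ., 155, 870]

2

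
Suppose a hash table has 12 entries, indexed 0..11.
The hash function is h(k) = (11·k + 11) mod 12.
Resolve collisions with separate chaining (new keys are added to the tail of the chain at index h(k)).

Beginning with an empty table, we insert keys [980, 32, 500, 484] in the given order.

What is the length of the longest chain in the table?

Insert 980: h=3, bucket 3 empty -> new chain.
Insert 32: h=3, bucket 3 nonempty -> append to chain.
Insert 500: h=3, bucket 3 nonempty -> append to chain.
Insert 484: h=7, bucket 7 empty -> new chain.
Final buckets:
0: -
1: -
2: -
3: 980 -> 32 -> 500
4: -
5: -
6: -
7: 484
8: -
9: -
10: -
11: -

3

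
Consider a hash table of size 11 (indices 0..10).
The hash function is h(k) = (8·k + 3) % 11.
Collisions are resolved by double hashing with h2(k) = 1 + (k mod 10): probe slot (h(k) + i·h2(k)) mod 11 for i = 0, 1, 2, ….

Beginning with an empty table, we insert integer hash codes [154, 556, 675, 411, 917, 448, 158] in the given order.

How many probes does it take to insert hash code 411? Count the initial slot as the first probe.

2

Insert 154: h=3, slot 3 empty → index 3.
Insert 556: h=7, slot 7 empty → index 7.
Insert 675: h=2, slot 2 empty → index 2.
Insert 411: h=2, h2=2, slot 2 occupied → index 4.
Insert 917: h=2, h2=8, slot 2 occupied → index 10.
Insert 448: h=1, slot 1 empty → index 1.
Insert 158: h=2, h2=9, slot 2 occupied → index 0.
Table: [158, 448, 675, 154, 411, —, —, 556, —, —, 917]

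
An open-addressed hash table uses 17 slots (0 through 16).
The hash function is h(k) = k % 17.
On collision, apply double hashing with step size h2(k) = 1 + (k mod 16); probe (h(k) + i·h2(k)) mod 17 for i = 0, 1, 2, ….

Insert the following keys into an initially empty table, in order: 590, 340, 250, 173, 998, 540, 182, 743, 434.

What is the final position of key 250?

6

590 hashes to 12; slot 12 is free => place at 12.
340 hashes to 0; slot 0 is free => place at 0.
250 hashes to 12, h2=11; 12 taken => place at 6.
173 hashes to 3; slot 3 is free => place at 3.
998 hashes to 12, h2=7; 12 taken => place at 2.
540 hashes to 13; slot 13 is free => place at 13.
182 hashes to 12, h2=7; 12,2 taken => place at 9.
743 hashes to 12, h2=8; 12,3 taken => place at 11.
434 hashes to 9, h2=3; 9,12 taken => place at 15.
Table: [340, _, 998, 173, _, _, 250, _, _, 182, _, 743, 590, 540, _, 434, _]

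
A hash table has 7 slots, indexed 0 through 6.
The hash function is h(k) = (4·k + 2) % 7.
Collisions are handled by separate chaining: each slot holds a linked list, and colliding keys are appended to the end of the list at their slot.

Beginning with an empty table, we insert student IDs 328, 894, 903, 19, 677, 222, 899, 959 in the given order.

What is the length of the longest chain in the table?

4

328 → bucket 5
894 → bucket 1
903 → bucket 2
19 → bucket 1 (collision)
677 → bucket 1 (collision)
222 → bucket 1 (collision)
899 → bucket 0
959 → bucket 2 (collision)
Final buckets:
0: 899
1: 894 -> 19 -> 677 -> 222
2: 903 -> 959
3: —
4: —
5: 328
6: —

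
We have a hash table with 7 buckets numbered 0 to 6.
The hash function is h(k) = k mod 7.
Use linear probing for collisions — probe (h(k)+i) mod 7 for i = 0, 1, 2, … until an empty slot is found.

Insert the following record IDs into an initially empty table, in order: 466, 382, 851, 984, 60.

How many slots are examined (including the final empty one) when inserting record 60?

5

Insert 466: h=4, slot 4 empty → index 4.
Insert 382: h=4, slot 4 occupied → index 5.
Insert 851: h=4, slots 4,5 occupied → index 6.
Insert 984: h=4, slots 4,5,6 occupied → index 0.
Insert 60: h=4, slots 4,5,6,0 occupied → index 1.
Table: [984, 60, ∅, ∅, 466, 382, 851]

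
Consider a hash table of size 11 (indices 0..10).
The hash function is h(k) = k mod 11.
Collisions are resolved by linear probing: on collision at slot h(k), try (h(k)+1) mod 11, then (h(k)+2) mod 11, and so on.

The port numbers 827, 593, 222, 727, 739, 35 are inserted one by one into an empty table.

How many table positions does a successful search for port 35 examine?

4

Insert 827: h=2, slot 2 empty => index 2.
Insert 593: h=10, slot 10 empty => index 10.
Insert 222: h=2, slot 2 occupied => index 3.
Insert 727: h=1, slot 1 empty => index 1.
Insert 739: h=2, slots 2,3 occupied => index 4.
Insert 35: h=2, slots 2,3,4 occupied => index 5.
Table: [∅, 727, 827, 222, 739, 35, ∅, ∅, ∅, ∅, 593]
Lookup 35: h=2, probe 2,3,4,5 → found at 5.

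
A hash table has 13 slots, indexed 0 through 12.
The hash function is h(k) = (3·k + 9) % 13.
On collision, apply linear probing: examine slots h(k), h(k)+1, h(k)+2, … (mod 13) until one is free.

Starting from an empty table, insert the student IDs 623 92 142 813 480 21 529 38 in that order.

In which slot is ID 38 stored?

11

623 hashes to 6; slot 6 is free → place at 6.
92 hashes to 12; slot 12 is free → place at 12.
142 hashes to 6; 6 taken → place at 7.
813 hashes to 4; slot 4 is free → place at 4.
480 hashes to 6; 6,7 taken → place at 8.
21 hashes to 7; 7,8 taken → place at 9.
529 hashes to 10; slot 10 is free → place at 10.
38 hashes to 6; 6,7,8,9,10 taken → place at 11.
Table: [-, -, -, -, 813, -, 623, 142, 480, 21, 529, 38, 92]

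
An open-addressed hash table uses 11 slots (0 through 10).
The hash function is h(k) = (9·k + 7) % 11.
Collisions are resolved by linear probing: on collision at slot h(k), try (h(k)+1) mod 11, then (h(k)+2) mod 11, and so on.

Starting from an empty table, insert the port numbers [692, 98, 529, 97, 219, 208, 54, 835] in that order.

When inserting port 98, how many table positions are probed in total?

2

692: h=9 -> slot 9
98: h=9, probe 9,10 -> slot 10
529: h=5 -> slot 5
97: h=0 -> slot 0
219: h=9, probe 9,10,0,1 -> slot 1
208: h=9, probe 9,10,0,1,2 -> slot 2
54: h=9, probe 9,10,0,1,2,3 -> slot 3
835: h=9, probe 9,10,0,1,2,3,4 -> slot 4
Table: [97, 219, 208, 54, 835, 529, _, _, _, 692, 98]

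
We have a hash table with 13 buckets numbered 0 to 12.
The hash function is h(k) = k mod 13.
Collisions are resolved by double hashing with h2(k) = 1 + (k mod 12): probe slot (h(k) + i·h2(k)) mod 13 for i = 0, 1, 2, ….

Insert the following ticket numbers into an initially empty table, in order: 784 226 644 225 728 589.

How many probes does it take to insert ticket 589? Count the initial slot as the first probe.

2

784 hashes to 4; slot 4 is free → place at 4.
226 hashes to 5; slot 5 is free → place at 5.
644 hashes to 7; slot 7 is free → place at 7.
225 hashes to 4, h2=10; 4 taken → place at 1.
728 hashes to 0; slot 0 is free → place at 0.
589 hashes to 4, h2=2; 4 taken → place at 6.
Table: [728, 225, ., ., 784, 226, 589, 644, ., ., ., ., .]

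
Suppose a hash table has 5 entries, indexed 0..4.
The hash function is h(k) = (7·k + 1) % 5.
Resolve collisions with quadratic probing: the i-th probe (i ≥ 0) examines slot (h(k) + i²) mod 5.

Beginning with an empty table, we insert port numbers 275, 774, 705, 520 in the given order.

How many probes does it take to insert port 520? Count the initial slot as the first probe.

3

Insert 275: h=1, slot 1 empty → index 1.
Insert 774: h=4, slot 4 empty → index 4.
Insert 705: h=1, slot 1 occupied → index 2.
Insert 520: h=1, slots 1,2 occupied → index 0.
Table: [520, 275, 705, -, 774]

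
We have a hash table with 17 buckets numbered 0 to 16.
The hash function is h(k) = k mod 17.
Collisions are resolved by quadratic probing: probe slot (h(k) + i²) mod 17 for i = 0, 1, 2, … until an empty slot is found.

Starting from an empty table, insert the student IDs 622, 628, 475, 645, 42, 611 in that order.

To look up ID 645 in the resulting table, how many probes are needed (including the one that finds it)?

3

622 hashes to 10; slot 10 is free => place at 10.
628 hashes to 16; slot 16 is free => place at 16.
475 hashes to 16; 16 taken => place at 0.
645 hashes to 16; 16,0 taken => place at 3.
42 hashes to 8; slot 8 is free => place at 8.
611 hashes to 16; 16,0,3,8 taken => place at 15.
Table: [475, ∅, ∅, 645, ∅, ∅, ∅, ∅, 42, ∅, 622, ∅, ∅, ∅, ∅, 611, 628]
Lookup 645: h=16, probe 16,0,3 → found at 3.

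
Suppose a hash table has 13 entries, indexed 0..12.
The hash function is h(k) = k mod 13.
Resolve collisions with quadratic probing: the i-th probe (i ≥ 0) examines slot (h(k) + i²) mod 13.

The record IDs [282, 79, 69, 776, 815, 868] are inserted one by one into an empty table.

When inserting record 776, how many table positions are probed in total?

Insert 282: h=9, slot 9 empty -> index 9.
Insert 79: h=1, slot 1 empty -> index 1.
Insert 69: h=4, slot 4 empty -> index 4.
Insert 776: h=9, slot 9 occupied -> index 10.
Insert 815: h=9, slots 9,10 occupied -> index 0.
Insert 868: h=10, slot 10 occupied -> index 11.
Table: [815, 79, ∅, ∅, 69, ∅, ∅, ∅, ∅, 282, 776, 868, ∅]

2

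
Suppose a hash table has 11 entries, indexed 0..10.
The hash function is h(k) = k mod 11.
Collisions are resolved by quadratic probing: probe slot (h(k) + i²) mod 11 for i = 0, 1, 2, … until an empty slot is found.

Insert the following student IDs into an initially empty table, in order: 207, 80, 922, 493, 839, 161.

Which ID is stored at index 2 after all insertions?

Insert 207: h=9, slot 9 empty -> index 9.
Insert 80: h=3, slot 3 empty -> index 3.
Insert 922: h=9, slot 9 occupied -> index 10.
Insert 493: h=9, slots 9,10 occupied -> index 2.
Insert 839: h=3, slot 3 occupied -> index 4.
Insert 161: h=7, slot 7 empty -> index 7.
Table: [., ., 493, 80, 839, ., ., 161, ., 207, 922]

493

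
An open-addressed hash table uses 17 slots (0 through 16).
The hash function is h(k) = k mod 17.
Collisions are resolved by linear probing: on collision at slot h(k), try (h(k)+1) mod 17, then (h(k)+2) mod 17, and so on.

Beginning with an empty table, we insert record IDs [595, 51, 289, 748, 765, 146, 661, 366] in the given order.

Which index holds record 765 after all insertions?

Insert 595: h=0, slot 0 empty -> index 0.
Insert 51: h=0, slot 0 occupied -> index 1.
Insert 289: h=0, slots 0,1 occupied -> index 2.
Insert 748: h=0, slots 0,1,2 occupied -> index 3.
Insert 765: h=0, slots 0,1,2,3 occupied -> index 4.
Insert 146: h=10, slot 10 empty -> index 10.
Insert 661: h=15, slot 15 empty -> index 15.
Insert 366: h=9, slot 9 empty -> index 9.
Table: [595, 51, 289, 748, 765, ., ., ., ., 366, 146, ., ., ., ., 661, .]

4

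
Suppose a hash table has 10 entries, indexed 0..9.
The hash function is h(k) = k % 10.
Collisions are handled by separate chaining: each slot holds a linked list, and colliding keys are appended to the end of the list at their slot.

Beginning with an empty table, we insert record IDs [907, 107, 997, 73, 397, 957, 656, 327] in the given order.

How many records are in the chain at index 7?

907 -> bucket 7
107 -> bucket 7 (collision)
997 -> bucket 7 (collision)
73 -> bucket 3
397 -> bucket 7 (collision)
957 -> bucket 7 (collision)
656 -> bucket 6
327 -> bucket 7 (collision)
Final buckets:
0: -
1: -
2: -
3: 73
4: -
5: -
6: 656
7: 907 -> 107 -> 997 -> 397 -> 957 -> 327
8: -
9: -

6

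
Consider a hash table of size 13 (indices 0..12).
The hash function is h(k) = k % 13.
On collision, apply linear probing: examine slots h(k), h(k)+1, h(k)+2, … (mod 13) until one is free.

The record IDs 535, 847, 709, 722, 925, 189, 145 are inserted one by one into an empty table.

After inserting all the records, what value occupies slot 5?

145

535: h=2 -> slot 2
847: h=2, probe 2,3 -> slot 3
709: h=7 -> slot 7
722: h=7, probe 7,8 -> slot 8
925: h=2, probe 2,3,4 -> slot 4
189: h=7, probe 7,8,9 -> slot 9
145: h=2, probe 2,3,4,5 -> slot 5
Table: [_, _, 535, 847, 925, 145, _, 709, 722, 189, _, _, _]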